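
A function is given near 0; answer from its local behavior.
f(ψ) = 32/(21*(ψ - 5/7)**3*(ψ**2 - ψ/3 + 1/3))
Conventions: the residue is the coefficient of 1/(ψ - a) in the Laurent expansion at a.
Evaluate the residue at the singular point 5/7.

At the order-3 pole 5/7 set g(ψ) = (ψ - (5/7))^3*f(ψ) = 32/(21*(ψ**2 - ψ/3 + 1/3)).
Order-3 pole: residue = g''(a)/2; g''(5/7) = 5751424/704969, so the residue is 2875712/704969.

The residue is 2875712/704969.


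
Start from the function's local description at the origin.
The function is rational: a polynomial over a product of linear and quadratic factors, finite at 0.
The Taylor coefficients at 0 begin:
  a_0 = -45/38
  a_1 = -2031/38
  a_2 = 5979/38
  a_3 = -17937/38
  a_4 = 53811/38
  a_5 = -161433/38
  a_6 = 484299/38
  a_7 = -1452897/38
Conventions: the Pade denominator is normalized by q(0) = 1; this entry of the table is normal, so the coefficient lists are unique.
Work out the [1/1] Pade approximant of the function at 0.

Taylor coefficients needed (read off): a_0 = -45/38, a_1 = -2031/38, a_2 = 5979/38.
Write the denominator as Q(h) = 1 + q1*h. Requiring Q*f - P = O(h^3) with deg P <= 1 kills the coefficients of h^2..h^2 in Q*f:
  h^2: a_2 + q1*a_1 = 0, i.e. 5979/38 + (-2031/38)*q1 = 0.
Solving this linear system: q1 = 1993/677.
The numerator is Q*f truncated at degree 1: P0 = a_0 = -45/38; P1 = a_1 + q1*a_0 = -38544/677.

The Pade approximant has numerator coefficients [-45/38, -38544/677]; denominator coefficients [1, 1993/677].


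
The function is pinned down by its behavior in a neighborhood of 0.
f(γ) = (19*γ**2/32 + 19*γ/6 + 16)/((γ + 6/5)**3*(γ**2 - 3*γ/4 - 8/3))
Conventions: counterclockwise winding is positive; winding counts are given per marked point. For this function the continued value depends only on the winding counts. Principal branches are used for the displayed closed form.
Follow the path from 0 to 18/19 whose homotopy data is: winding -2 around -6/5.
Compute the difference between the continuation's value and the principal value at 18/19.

Continued minus principal equals 0.

The function is rational, hence single-valued: continuing it around any pole returns the same value, so the difference is 0.


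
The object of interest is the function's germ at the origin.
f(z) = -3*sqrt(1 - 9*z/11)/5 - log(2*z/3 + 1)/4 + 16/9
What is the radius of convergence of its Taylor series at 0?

Branch term (-1/4)*log(1 - z/(-3/2)): its argument vanishes at z = -3/2, a logarithmic branch point, modulus 3/2.
Branch term (-3/5)*sqrt(1 - z/(11/9)): its argument vanishes at z = 11/9, a square-root branch point, modulus 11/9.
The radius of convergence is the smallest modulus among the singular points: 11/9.

The radius of convergence is 11/9.


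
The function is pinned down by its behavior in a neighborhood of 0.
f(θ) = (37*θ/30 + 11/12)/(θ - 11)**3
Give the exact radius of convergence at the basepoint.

Denominator factor (θ - 11)^3: pole of order 3 at 11, modulus 11.
The radius of convergence is the smallest modulus among the singular points: 11.

The radius of convergence is 11.


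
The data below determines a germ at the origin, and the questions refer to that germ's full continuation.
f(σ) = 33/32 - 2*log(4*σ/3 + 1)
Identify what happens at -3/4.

The point is a logarithmic branch point.

The term (-2)*log(1 - σ/(-3/4)) has argument 1 - -3/4/(-3/4) = 0 at -3/4: a logarithmic (infinitely-sheeted) branch point; the remaining terms are analytic or single-valued there.


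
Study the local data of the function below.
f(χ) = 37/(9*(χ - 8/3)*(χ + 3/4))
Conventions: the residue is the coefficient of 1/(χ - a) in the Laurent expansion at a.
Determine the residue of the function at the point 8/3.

The residue is 148/123.

At the order-1 pole 8/3 set g(χ) = (χ - (8/3))*f(χ) = 37/(9*(χ + 3/4)).
Simple pole: residue = g(a) at a = 8/3, which is 148/123.


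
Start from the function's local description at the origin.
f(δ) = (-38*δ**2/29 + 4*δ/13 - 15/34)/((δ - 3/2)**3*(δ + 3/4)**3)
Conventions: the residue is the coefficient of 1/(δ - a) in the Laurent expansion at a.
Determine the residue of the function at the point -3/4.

The residue is -62336/14016483.

At the order-3 pole -3/4 set g(δ) = (δ - (-3/4))^3*f(δ) = (-38*δ**2/29 + 4*δ/13 - 15/34)/(δ - 3/2)**3.
Order-3 pole: residue = g''(a)/2; g''(-3/4) = -124672/14016483, so the residue is -62336/14016483.


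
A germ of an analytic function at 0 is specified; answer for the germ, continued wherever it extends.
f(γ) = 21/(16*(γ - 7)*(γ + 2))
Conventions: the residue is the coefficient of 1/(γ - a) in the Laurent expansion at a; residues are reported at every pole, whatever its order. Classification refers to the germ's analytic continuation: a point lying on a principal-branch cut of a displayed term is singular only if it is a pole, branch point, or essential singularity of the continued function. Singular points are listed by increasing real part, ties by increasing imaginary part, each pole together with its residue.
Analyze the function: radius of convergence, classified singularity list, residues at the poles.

Denominator factor (γ - 7): pole of order 1 at 7, modulus 7.
Denominator factor (γ + 2): pole of order 1 at -2, modulus 2.
The radius of convergence is the smallest modulus among the singular points: 2.
At the order-1 pole -2 set g(γ) = (γ - (-2))*f(γ) = 21/(16*(γ - 7)).
Simple pole: residue = g(a) at a = -2, which is -7/48.
At the order-1 pole 7 set g(γ) = (γ - (7))*f(γ) = 21/(16*(γ + 2)).
Simple pole: residue = g(a) at a = 7, which is 7/48.
List the singular points by increasing real part (a conjugate pair: the negative imaginary part first).

Radius of convergence at 0: 2.
At -2: a pole of order 1; residue -7/48.
At 7: a pole of order 1; residue 7/48.


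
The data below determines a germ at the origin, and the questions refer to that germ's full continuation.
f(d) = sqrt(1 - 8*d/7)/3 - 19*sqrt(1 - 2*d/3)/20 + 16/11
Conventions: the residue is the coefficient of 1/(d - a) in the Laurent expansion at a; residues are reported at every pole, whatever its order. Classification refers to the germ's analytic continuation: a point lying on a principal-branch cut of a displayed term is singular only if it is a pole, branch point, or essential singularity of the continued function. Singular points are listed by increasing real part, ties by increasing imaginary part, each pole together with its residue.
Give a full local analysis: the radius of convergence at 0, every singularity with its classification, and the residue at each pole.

Branch term (1/3)*sqrt(1 - d/(7/8)): its argument vanishes at d = 7/8, a square-root branch point, modulus 7/8.
Branch term (-19/20)*sqrt(1 - d/(3/2)): its argument vanishes at d = 3/2, a square-root branch point, modulus 3/2.
The radius of convergence is the smallest modulus among the singular points: 7/8.
List the singular points by increasing real part (a conjugate pair: the negative imaginary part first).

Radius of convergence at 0: 7/8.
At 7/8: an algebraic (square-root) branch point.
At 3/2: an algebraic (square-root) branch point.


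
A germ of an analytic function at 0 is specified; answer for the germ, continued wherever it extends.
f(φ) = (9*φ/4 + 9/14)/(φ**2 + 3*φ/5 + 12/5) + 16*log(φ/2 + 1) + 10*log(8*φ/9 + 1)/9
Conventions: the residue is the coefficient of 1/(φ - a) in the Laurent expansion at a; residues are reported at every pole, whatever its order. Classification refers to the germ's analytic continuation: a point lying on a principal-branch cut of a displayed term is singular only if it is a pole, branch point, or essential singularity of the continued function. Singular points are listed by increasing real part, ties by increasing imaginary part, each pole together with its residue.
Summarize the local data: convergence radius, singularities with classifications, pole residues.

Radius of convergence at 0: 9/8.
At -2: a logarithmic branch point.
At -9/8: a logarithmic branch point.
At (-3/10) - ((1/10)*sqrt(231))*i: a pole of order 1; residue (9/8) - ((3/4312)*sqrt(231))*i.
At (-3/10) + ((1/10)*sqrt(231))*i: a pole of order 1; residue (9/8) + ((3/4312)*sqrt(231))*i.

Denominator factor (φ**2 + 3*φ/5 + 12/5): discriminant -231/25, complex-conjugate roots (-3/10) + ((1/10)*sqrt(231))*i and (-3/10) - ((1/10)*sqrt(231))*i; poles of order 1, moduli (2/5)*sqrt(15) and (2/5)*sqrt(15).
Branch term (10/9)*log(1 - φ/(-9/8)): its argument vanishes at φ = -9/8, a logarithmic branch point, modulus 9/8.
Branch term (16)*log(1 - φ/(-2)): its argument vanishes at φ = -2, a logarithmic branch point, modulus 2.
The radius of convergence is the smallest modulus among the singular points: 9/8.
The branch terms are analytic at (-3/10) - ((1/10)*sqrt(231))*i and contribute nothing to the residue; only the rational part matters.
The factor φ**2 + 3*φ/5 + 12/5 splits as (φ - a)(φ - a') with a = (-3/10) - ((1/10)*sqrt(231))*i, a' = (-3/10) + ((1/10)*sqrt(231))*i. At the order-1 pole a set g(φ) = (φ - a)*(rational part) = [9*φ/4 + 9/14] / (φ - a').
Simple pole: residue = g(a) at a = (-3/10) - ((1/10)*sqrt(231))*i, which is (9/8) - ((3/4312)*sqrt(231))*i.
The branch terms are analytic at (-3/10) + ((1/10)*sqrt(231))*i and contribute nothing to the residue; only the rational part matters.
The factor φ**2 + 3*φ/5 + 12/5 splits as (φ - a)(φ - a') with a = (-3/10) + ((1/10)*sqrt(231))*i, a' = (-3/10) - ((1/10)*sqrt(231))*i. At the order-1 pole a set g(φ) = (φ - a)*(rational part) = [9*φ/4 + 9/14] / (φ - a').
Simple pole: residue = g(a) at a = (-3/10) + ((1/10)*sqrt(231))*i, which is (9/8) + ((3/4312)*sqrt(231))*i.
List the singular points by increasing real part (a conjugate pair: the negative imaginary part first).


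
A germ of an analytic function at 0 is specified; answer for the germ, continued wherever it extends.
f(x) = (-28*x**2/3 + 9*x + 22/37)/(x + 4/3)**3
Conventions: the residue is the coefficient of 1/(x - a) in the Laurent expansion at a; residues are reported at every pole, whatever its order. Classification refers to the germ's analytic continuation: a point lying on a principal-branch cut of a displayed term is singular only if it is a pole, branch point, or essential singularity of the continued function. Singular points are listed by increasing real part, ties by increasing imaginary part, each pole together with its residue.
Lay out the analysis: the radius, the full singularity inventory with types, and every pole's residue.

Denominator factor (x + 4/3)^3: pole of order 3 at -4/3, modulus 4/3.
The radius of convergence is the smallest modulus among the singular points: 4/3.
At the order-3 pole -4/3 set g(x) = (x - (-4/3))^3*f(x) = -28*x**2/3 + 9*x + 22/37.
Order-3 pole: residue = g''(a)/2; g''(-4/3) = -56/3, so the residue is -28/3.

Radius of convergence at 0: 4/3.
At -4/3: a pole of order 3; residue -28/3.


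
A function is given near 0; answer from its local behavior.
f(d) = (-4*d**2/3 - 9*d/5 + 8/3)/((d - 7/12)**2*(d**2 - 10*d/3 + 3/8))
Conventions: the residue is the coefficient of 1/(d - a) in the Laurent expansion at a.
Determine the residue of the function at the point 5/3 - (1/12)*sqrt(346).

The residue is -68888/31329 - (2056904/27099585)*sqrt(346).

The factor d**2 - 10*d/3 + 3/8 splits as (d - a)(d - a') with a = 5/3 - (1/12)*sqrt(346), a' = 5/3 + (1/12)*sqrt(346). At the order-1 pole a set g(d) = (d - a)*f(d) = [(-4*d**2/3 - 9*d/5 + 8/3)/(d - 7/12)**2] / (d - a').
Simple pole: residue = g(a) at a = 5/3 - (1/12)*sqrt(346), which is -68888/31329 - (2056904/27099585)*sqrt(346).


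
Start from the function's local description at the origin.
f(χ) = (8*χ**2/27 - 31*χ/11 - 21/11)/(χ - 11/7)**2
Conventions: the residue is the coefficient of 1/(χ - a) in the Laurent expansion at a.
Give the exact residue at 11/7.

At the order-2 pole 11/7 set g(χ) = (χ - (11/7))^2*f(χ) = 8*χ**2/27 - 31*χ/11 - 21/11.
Order-2 pole: residue = g'(a); g'(11/7) = -3923/2079, so the residue is -3923/2079.

The residue is -3923/2079.


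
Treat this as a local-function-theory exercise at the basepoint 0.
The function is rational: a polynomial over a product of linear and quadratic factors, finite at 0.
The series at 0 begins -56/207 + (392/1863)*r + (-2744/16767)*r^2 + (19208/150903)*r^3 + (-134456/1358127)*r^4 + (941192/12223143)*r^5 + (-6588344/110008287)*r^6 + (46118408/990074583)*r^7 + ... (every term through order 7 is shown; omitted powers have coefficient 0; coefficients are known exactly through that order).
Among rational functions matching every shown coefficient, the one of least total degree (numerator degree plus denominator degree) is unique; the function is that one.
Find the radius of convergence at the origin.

The radius of convergence is 9/7.

No rational of total degree below 1 reproduces all 8 coefficients; solving the [0/1] Pade equations on them gives f(r) = -8/(23*(r + 9/7)), whose expansion matches every shown term.
Denominator factor (r + 9/7): pole of order 1 at -9/7, modulus 9/7.
The radius of convergence is the smallest modulus among the singular points: 9/7.


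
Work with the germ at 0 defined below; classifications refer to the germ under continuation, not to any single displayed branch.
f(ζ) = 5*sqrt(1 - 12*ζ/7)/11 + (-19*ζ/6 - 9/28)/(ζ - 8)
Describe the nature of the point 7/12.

The term (5/11)*sqrt(1 - ζ/(7/12)) has argument 1 - 7/12/(7/12) = 0 at 7/12: a square-root (algebraic, two-sheeted) branch point; the remaining terms are analytic or single-valued there.

The point is an algebraic (square-root) branch point.


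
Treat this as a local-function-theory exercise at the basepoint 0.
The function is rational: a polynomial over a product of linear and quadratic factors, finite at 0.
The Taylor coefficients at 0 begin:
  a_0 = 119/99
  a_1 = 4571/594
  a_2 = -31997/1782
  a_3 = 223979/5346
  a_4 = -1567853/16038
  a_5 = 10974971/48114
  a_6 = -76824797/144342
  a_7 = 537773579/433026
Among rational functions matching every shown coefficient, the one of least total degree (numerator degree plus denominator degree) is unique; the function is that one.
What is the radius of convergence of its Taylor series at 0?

No rational of total degree below 2 reproduces all 8 coefficients; solving the [1/1] Pade equations on them gives f(χ) = (9*χ/2 + 17/33)/(χ + 3/7), whose expansion matches every shown term.
Denominator factor (χ + 3/7): pole of order 1 at -3/7, modulus 3/7.
The radius of convergence is the smallest modulus among the singular points: 3/7.

The radius of convergence is 3/7.


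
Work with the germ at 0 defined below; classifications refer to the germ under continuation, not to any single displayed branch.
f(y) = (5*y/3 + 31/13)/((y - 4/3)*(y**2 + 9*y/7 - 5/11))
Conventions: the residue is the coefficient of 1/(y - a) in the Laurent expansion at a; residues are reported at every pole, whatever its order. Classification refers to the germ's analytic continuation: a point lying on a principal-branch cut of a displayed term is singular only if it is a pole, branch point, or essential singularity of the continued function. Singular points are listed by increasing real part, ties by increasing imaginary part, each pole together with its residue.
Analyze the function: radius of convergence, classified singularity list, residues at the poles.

Radius of convergence at 0: -9/14 + (1/154)*sqrt(20581).
At -9/14 - (1/154)*sqrt(20581): a pole of order 1; residue -41503/54730 + (509733/102399830)*sqrt(20581).
At -9/14 + (1/154)*sqrt(20581): a pole of order 1; residue -41503/54730 - (509733/102399830)*sqrt(20581).
At 4/3: a pole of order 1; residue 41503/27365.


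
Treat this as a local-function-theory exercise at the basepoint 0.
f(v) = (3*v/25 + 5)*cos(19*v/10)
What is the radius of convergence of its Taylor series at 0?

The radius of convergence is infinite.

The factor cos(19*v/10) is entire and contributes no finite singular point.
The polynomial part has no poles.
No finite singular points: the Taylor series at 0 converges everywhere.


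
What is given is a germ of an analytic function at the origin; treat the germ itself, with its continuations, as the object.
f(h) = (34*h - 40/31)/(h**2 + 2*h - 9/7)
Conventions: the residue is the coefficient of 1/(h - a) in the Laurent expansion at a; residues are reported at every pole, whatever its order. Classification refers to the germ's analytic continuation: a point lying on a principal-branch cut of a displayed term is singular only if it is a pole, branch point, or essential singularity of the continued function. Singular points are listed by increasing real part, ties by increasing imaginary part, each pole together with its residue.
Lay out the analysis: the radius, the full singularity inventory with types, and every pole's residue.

Denominator factor (h**2 + 2*h - 9/7): discriminant 64/7, real irrational roots -1 + (4/7)*sqrt(7) and -1 - (4/7)*sqrt(7); poles of order 1, moduli -1 + (4/7)*sqrt(7) and 1 + (4/7)*sqrt(7).
The radius of convergence is the smallest modulus among the singular points: -1 + (4/7)*sqrt(7).
The factor h**2 + 2*h - 9/7 splits as (h - a)(h - a') with a = -1 - (4/7)*sqrt(7), a' = -1 + (4/7)*sqrt(7). At the order-1 pole a set g(h) = (h - a)*f(h) = [34*h - 40/31] / (h - a').
Simple pole: residue = g(a) at a = -1 - (4/7)*sqrt(7), which is 17 + (547/124)*sqrt(7).
The factor h**2 + 2*h - 9/7 splits as (h - a)(h - a') with a = -1 + (4/7)*sqrt(7), a' = -1 - (4/7)*sqrt(7). At the order-1 pole a set g(h) = (h - a)*f(h) = [34*h - 40/31] / (h - a').
Simple pole: residue = g(a) at a = -1 + (4/7)*sqrt(7), which is 17 - (547/124)*sqrt(7).
List the singular points by increasing real part (a conjugate pair: the negative imaginary part first).

Radius of convergence at 0: -1 + (4/7)*sqrt(7).
At -1 - (4/7)*sqrt(7): a pole of order 1; residue 17 + (547/124)*sqrt(7).
At -1 + (4/7)*sqrt(7): a pole of order 1; residue 17 - (547/124)*sqrt(7).


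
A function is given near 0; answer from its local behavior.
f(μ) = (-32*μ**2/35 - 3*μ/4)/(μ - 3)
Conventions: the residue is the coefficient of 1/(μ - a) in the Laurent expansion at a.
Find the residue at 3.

At the order-1 pole 3 set g(μ) = (μ - (3))*f(μ) = -32*μ**2/35 - 3*μ/4.
Simple pole: residue = g(a) at a = 3, which is -1467/140.

The residue is -1467/140.


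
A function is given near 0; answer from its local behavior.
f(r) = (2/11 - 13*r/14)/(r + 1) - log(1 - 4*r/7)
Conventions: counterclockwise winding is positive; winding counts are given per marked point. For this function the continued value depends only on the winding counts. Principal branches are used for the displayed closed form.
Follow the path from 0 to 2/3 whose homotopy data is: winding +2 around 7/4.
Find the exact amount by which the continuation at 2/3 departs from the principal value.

Continued minus principal equals -(4)*pi*i.

The rational part is single-valued and drops out of the difference; each branch term changes only by its own monodromy.
(-1)*log(1 - r/(7/4)): each positive loop around 7/4 adds 2*pi*i to the log, so winding +2 contributes (-1)*(2)*2*pi*i = -(4)*pi*i.
Summing the contributions at r = 2/3 gives -(4)*pi*i.


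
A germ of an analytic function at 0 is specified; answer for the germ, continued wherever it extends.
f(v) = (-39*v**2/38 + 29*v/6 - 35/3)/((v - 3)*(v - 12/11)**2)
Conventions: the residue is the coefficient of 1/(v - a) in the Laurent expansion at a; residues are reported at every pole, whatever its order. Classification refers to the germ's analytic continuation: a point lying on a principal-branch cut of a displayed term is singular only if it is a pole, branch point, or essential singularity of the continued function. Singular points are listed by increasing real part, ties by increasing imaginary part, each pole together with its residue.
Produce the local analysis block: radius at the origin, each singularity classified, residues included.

Radius of convergence at 0: 12/11.
At 12/11: a pole of order 2; residue 36733/50274.
At 3: a pole of order 1; residue -44165/25137.

Denominator factor (v - 12/11)^2: pole of order 2 at 12/11, modulus 12/11.
Denominator factor (v - 3): pole of order 1 at 3, modulus 3.
The radius of convergence is the smallest modulus among the singular points: 12/11.
At the order-2 pole 12/11 set g(v) = (v - (12/11))^2*f(v) = (-39*v**2/38 + 29*v/6 - 35/3)/(v - 3).
Order-2 pole: residue = g'(a); g'(12/11) = 36733/50274, so the residue is 36733/50274.
At the order-1 pole 3 set g(v) = (v - (3))*f(v) = (-39*v**2/38 + 29*v/6 - 35/3)/(v - 12/11)**2.
Simple pole: residue = g(a) at a = 3, which is -44165/25137.
List the singular points by increasing real part (a conjugate pair: the negative imaginary part first).


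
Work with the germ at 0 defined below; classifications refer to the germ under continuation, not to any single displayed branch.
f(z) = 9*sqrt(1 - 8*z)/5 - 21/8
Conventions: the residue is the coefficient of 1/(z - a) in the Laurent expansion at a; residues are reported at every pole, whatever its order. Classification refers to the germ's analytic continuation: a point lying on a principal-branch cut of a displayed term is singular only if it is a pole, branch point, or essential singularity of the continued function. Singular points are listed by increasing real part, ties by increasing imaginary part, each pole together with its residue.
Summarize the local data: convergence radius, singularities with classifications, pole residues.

Radius of convergence at 0: 1/8.
At 1/8: an algebraic (square-root) branch point.

Branch term (9/5)*sqrt(1 - z/(1/8)): its argument vanishes at z = 1/8, a square-root branch point, modulus 1/8.
The radius of convergence is the smallest modulus among the singular points: 1/8.


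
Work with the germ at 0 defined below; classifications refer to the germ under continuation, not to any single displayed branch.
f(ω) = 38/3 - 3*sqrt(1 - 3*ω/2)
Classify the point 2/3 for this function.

The point is an algebraic (square-root) branch point.

The term (-3)*sqrt(1 - ω/(2/3)) has argument 1 - 2/3/(2/3) = 0 at 2/3: a square-root (algebraic, two-sheeted) branch point; the remaining terms are analytic or single-valued there.


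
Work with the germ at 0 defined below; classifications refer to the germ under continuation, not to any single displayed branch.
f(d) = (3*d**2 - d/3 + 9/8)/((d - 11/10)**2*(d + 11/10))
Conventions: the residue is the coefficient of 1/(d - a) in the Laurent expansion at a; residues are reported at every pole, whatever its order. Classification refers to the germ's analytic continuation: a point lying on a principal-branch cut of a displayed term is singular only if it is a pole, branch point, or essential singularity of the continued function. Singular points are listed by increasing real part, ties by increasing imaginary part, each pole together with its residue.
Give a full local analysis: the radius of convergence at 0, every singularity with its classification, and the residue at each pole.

Radius of convergence at 0: 11/10.
At -11/10: a pole of order 1; residue 3073/2904.
At 11/10: a pole of order 2; residue 5639/2904.

Denominator factor (d + 11/10): pole of order 1 at -11/10, modulus 11/10.
Denominator factor (d - 11/10)^2: pole of order 2 at 11/10, modulus 11/10.
The radius of convergence is the smallest modulus among the singular points: 11/10.
At the order-1 pole -11/10 set g(d) = (d - (-11/10))*f(d) = (3*d**2 - d/3 + 9/8)/(d - 11/10)**2.
Simple pole: residue = g(a) at a = -11/10, which is 3073/2904.
At the order-2 pole 11/10 set g(d) = (d - (11/10))^2*f(d) = (3*d**2 - d/3 + 9/8)/(d + 11/10).
Order-2 pole: residue = g'(a); g'(11/10) = 5639/2904, so the residue is 5639/2904.
List the singular points by increasing real part (a conjugate pair: the negative imaginary part first).


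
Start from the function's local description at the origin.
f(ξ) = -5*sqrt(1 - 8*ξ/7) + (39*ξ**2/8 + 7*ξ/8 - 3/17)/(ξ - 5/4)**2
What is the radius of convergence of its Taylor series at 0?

The radius of convergence is 7/8.

Denominator factor (ξ - 5/4)^2: pole of order 2 at 5/4, modulus 5/4.
Branch term (-5)*sqrt(1 - ξ/(7/8)): its argument vanishes at ξ = 7/8, a square-root branch point, modulus 7/8.
The radius of convergence is the smallest modulus among the singular points: 7/8.


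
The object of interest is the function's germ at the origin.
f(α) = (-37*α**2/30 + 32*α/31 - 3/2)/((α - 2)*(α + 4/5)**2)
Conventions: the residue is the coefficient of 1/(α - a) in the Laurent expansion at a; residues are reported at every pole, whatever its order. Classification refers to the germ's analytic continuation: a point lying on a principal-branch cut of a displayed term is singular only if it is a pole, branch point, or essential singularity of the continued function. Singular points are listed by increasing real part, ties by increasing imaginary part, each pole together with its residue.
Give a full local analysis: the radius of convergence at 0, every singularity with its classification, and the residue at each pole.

Denominator factor (α + 4/5)^2: pole of order 2 at -4/5, modulus 4/5.
Denominator factor (α - 2): pole of order 1 at 2, modulus 2.
The radius of convergence is the smallest modulus among the singular points: 4/5.
At the order-2 pole -4/5 set g(α) = (α - (-4/5))^2*f(α) = (-37*α**2/30 + 32*α/31 - 3/2)/(α - 2).
Order-2 pole: residue = g'(a); g'(-4/5) = -41079/60760, so the residue is -41079/60760.
At the order-1 pole 2 set g(α) = (α - (2))*f(α) = (-37*α**2/30 + 32*α/31 - 3/2)/(α + 4/5)**2.
Simple pole: residue = g(a) at a = 2, which is -20315/36456.
List the singular points by increasing real part (a conjugate pair: the negative imaginary part first).

Radius of convergence at 0: 4/5.
At -4/5: a pole of order 2; residue -41079/60760.
At 2: a pole of order 1; residue -20315/36456.


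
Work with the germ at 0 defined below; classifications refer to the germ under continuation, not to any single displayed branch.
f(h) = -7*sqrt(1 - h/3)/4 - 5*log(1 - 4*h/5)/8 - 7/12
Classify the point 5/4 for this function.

The point is a logarithmic branch point.

The term (-5/8)*log(1 - h/(5/4)) has argument 1 - 5/4/(5/4) = 0 at 5/4: a logarithmic (infinitely-sheeted) branch point; the remaining terms are analytic or single-valued there.


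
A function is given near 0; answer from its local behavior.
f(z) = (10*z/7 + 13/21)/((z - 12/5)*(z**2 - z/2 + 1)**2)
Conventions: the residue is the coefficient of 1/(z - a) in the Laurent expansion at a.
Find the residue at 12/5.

At the order-1 pole 12/5 set g(z) = (z - (12/5))*f(z) = (10*z/7 + 13/21)/(z**2 - z/2 + 1)**2.
Simple pole: residue = g(a) at a = 12/5, which is 53125/405741.

The residue is 53125/405741.


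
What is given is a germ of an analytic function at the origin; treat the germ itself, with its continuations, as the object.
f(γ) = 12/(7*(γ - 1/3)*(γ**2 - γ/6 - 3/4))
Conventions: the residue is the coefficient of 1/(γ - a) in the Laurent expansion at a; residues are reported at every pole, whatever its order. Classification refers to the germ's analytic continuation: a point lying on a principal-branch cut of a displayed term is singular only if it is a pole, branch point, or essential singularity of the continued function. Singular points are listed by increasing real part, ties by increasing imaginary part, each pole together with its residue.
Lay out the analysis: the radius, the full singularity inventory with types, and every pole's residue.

Radius of convergence at 0: 1/3.
At 1/12 - (1/12)*sqrt(109): a pole of order 1; residue 216/175 - (648/19075)*sqrt(109).
At 1/3: a pole of order 1; residue -432/175.
At 1/12 + (1/12)*sqrt(109): a pole of order 1; residue 216/175 + (648/19075)*sqrt(109).

Denominator factor (γ - 1/3): pole of order 1 at 1/3, modulus 1/3.
Denominator factor (γ**2 - γ/6 - 3/4): discriminant 109/36, real irrational roots 1/12 + (1/12)*sqrt(109) and 1/12 - (1/12)*sqrt(109); poles of order 1, moduli 1/12 + (1/12)*sqrt(109) and -1/12 + (1/12)*sqrt(109).
The radius of convergence is the smallest modulus among the singular points: 1/3.
The factor γ**2 - γ/6 - 3/4 splits as (γ - a)(γ - a') with a = 1/12 - (1/12)*sqrt(109), a' = 1/12 + (1/12)*sqrt(109). At the order-1 pole a set g(γ) = (γ - a)*f(γ) = [12/(7*(γ - 1/3))] / (γ - a').
Simple pole: residue = g(a) at a = 1/12 - (1/12)*sqrt(109), which is 216/175 - (648/19075)*sqrt(109).
At the order-1 pole 1/3 set g(γ) = (γ - (1/3))*f(γ) = 12/(7*(γ**2 - γ/6 - 3/4)).
Simple pole: residue = g(a) at a = 1/3, which is -432/175.
The factor γ**2 - γ/6 - 3/4 splits as (γ - a)(γ - a') with a = 1/12 + (1/12)*sqrt(109), a' = 1/12 - (1/12)*sqrt(109). At the order-1 pole a set g(γ) = (γ - a)*f(γ) = [12/(7*(γ - 1/3))] / (γ - a').
Simple pole: residue = g(a) at a = 1/12 + (1/12)*sqrt(109), which is 216/175 + (648/19075)*sqrt(109).
List the singular points by increasing real part (a conjugate pair: the negative imaginary part first).


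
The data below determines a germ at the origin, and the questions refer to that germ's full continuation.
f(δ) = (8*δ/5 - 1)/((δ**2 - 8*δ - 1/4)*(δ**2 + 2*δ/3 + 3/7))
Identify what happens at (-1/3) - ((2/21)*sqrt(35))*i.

The point is a pole of order 1.

The denominator factor δ**2 + 2*δ/3 + 3/7 vanishes at (-1/3) - ((2/21)*sqrt(35))*i and appears to the power 1; the numerator there equals (-23/15) - ((16/105)*sqrt(35))*i, nonzero, and no other factor vanishes.
Hence a pole whose order is the multiplicity, 1.


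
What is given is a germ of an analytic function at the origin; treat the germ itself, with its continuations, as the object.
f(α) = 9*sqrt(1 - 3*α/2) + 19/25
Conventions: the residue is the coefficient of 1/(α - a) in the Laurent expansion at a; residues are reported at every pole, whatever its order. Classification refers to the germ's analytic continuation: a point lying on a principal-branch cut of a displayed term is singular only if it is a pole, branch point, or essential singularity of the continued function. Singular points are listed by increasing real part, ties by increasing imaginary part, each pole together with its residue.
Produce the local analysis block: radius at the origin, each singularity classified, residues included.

Branch term (9)*sqrt(1 - α/(2/3)): its argument vanishes at α = 2/3, a square-root branch point, modulus 2/3.
The radius of convergence is the smallest modulus among the singular points: 2/3.

Radius of convergence at 0: 2/3.
At 2/3: an algebraic (square-root) branch point.


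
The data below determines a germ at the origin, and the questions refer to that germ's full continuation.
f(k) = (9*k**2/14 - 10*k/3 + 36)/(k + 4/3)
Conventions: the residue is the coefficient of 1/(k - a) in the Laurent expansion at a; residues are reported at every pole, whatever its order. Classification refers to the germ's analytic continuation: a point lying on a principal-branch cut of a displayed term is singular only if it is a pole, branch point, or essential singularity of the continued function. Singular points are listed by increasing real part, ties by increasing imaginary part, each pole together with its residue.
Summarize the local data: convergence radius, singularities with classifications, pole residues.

Radius of convergence at 0: 4/3.
At -4/3: a pole of order 1; residue 2620/63.

Denominator factor (k + 4/3): pole of order 1 at -4/3, modulus 4/3.
The radius of convergence is the smallest modulus among the singular points: 4/3.
At the order-1 pole -4/3 set g(k) = (k - (-4/3))*f(k) = 9*k**2/14 - 10*k/3 + 36.
Simple pole: residue = g(a) at a = -4/3, which is 2620/63.


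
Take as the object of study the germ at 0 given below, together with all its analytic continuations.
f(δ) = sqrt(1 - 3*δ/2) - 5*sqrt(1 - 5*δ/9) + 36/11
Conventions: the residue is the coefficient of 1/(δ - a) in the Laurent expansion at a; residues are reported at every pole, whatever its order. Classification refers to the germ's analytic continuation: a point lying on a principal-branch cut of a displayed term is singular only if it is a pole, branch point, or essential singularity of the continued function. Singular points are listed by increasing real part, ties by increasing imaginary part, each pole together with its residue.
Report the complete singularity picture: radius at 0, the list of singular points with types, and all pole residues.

Branch term (-5)*sqrt(1 - δ/(9/5)): its argument vanishes at δ = 9/5, a square-root branch point, modulus 9/5.
Branch term (1)*sqrt(1 - δ/(2/3)): its argument vanishes at δ = 2/3, a square-root branch point, modulus 2/3.
The radius of convergence is the smallest modulus among the singular points: 2/3.
List the singular points by increasing real part (a conjugate pair: the negative imaginary part first).

Radius of convergence at 0: 2/3.
At 2/3: an algebraic (square-root) branch point.
At 9/5: an algebraic (square-root) branch point.


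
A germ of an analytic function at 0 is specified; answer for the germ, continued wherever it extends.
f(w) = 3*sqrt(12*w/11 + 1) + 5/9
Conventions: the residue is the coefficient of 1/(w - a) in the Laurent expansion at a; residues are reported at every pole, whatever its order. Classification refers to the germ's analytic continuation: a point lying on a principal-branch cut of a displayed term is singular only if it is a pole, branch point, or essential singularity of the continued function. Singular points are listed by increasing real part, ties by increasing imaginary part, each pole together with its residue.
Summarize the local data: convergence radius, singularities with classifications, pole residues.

Radius of convergence at 0: 11/12.
At -11/12: an algebraic (square-root) branch point.

Branch term (3)*sqrt(1 - w/(-11/12)): its argument vanishes at w = -11/12, a square-root branch point, modulus 11/12.
The radius of convergence is the smallest modulus among the singular points: 11/12.


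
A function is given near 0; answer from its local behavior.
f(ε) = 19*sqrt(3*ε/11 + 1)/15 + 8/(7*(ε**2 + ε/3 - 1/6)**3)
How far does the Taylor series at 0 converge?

The radius of convergence is -1/6 + (1/6)*sqrt(7).

Denominator factor (ε**2 + ε/3 - 1/6)^3: discriminant 7/9, real irrational roots -1/6 + (1/6)*sqrt(7) and -1/6 - (1/6)*sqrt(7); poles of order 3, moduli -1/6 + (1/6)*sqrt(7) and 1/6 + (1/6)*sqrt(7).
Branch term (19/15)*sqrt(1 - ε/(-11/3)): its argument vanishes at ε = -11/3, a square-root branch point, modulus 11/3.
The radius of convergence is the smallest modulus among the singular points: -1/6 + (1/6)*sqrt(7).


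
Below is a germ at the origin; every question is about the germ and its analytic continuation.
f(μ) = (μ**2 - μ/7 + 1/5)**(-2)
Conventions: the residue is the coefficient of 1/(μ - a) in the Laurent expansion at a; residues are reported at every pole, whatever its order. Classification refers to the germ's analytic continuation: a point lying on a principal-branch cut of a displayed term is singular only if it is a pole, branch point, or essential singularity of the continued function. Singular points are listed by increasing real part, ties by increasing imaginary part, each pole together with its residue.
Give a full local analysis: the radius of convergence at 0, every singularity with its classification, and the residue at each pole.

Denominator factor (μ**2 - μ/7 + 1/5)^2: discriminant -191/245, complex-conjugate roots (1/14) + ((1/70)*sqrt(955))*i and (1/14) - ((1/70)*sqrt(955))*i; poles of order 2, moduli (1/5)*sqrt(5) and (1/5)*sqrt(5).
The radius of convergence is the smallest modulus among the singular points: (1/5)*sqrt(5).
The factor μ**2 - μ/7 + 1/5 splits as (μ - a)(μ - a') with a = (1/14) - ((1/70)*sqrt(955))*i, a' = (1/14) + ((1/70)*sqrt(955))*i. At the order-2 pole a set g(μ) = (μ - a)^2*f(μ) = [1] / (μ - a')^2.
Order-2 pole: residue = g'(a); g'((1/14) - ((1/70)*sqrt(955))*i) = ((3430/36481)*sqrt(955))*i, so the residue is ((3430/36481)*sqrt(955))*i.
The factor μ**2 - μ/7 + 1/5 splits as (μ - a)(μ - a') with a = (1/14) + ((1/70)*sqrt(955))*i, a' = (1/14) - ((1/70)*sqrt(955))*i. At the order-2 pole a set g(μ) = (μ - a)^2*f(μ) = [1] / (μ - a')^2.
Order-2 pole: residue = g'(a); g'((1/14) + ((1/70)*sqrt(955))*i) = -((3430/36481)*sqrt(955))*i, so the residue is -((3430/36481)*sqrt(955))*i.
List the singular points by increasing real part (a conjugate pair: the negative imaginary part first).

Radius of convergence at 0: (1/5)*sqrt(5).
At (1/14) - ((1/70)*sqrt(955))*i: a pole of order 2; residue ((3430/36481)*sqrt(955))*i.
At (1/14) + ((1/70)*sqrt(955))*i: a pole of order 2; residue -((3430/36481)*sqrt(955))*i.


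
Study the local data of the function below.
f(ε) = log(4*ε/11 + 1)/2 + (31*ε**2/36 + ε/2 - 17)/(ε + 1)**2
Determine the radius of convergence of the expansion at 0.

Denominator factor (ε + 1)^2: pole of order 2 at -1, modulus 1.
Branch term (1/2)*log(1 - ε/(-11/4)): its argument vanishes at ε = -11/4, a logarithmic branch point, modulus 11/4.
The radius of convergence is the smallest modulus among the singular points: 1.

The radius of convergence is 1.


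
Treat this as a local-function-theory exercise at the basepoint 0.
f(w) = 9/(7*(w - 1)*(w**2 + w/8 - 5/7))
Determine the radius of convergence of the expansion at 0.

The radius of convergence is -1/16 + (3/112)*sqrt(1001).

Denominator factor (w - 1): pole of order 1 at 1, modulus 1.
Denominator factor (w**2 + w/8 - 5/7): discriminant 1287/448, real irrational roots -1/16 + (3/112)*sqrt(1001) and -1/16 - (3/112)*sqrt(1001); poles of order 1, moduli -1/16 + (3/112)*sqrt(1001) and 1/16 + (3/112)*sqrt(1001).
The radius of convergence is the smallest modulus among the singular points: -1/16 + (3/112)*sqrt(1001).


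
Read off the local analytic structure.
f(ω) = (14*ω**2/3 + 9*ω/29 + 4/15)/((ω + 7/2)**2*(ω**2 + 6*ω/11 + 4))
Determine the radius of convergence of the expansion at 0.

The radius of convergence is 2.

Denominator factor (ω + 7/2)^2: pole of order 2 at -7/2, modulus 7/2.
Denominator factor (ω**2 + 6*ω/11 + 4): discriminant -1900/121, complex-conjugate roots (-3/11) + ((5/11)*sqrt(19))*i and (-3/11) - ((5/11)*sqrt(19))*i; poles of order 1, moduli 2 and 2.
The radius of convergence is the smallest modulus among the singular points: 2.


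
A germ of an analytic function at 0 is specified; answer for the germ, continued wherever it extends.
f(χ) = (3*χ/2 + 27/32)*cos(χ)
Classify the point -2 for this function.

The point is a regular point.

There is no denominator, hence no pole anywhere.
The factor cos(χ) is entire.
So the germ continues analytically to -2.


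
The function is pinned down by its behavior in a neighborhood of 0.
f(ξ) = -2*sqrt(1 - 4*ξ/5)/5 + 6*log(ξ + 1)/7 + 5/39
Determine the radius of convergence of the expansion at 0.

Branch term (6/7)*log(1 - ξ/(-1)): its argument vanishes at ξ = -1, a logarithmic branch point, modulus 1.
Branch term (-2/5)*sqrt(1 - ξ/(5/4)): its argument vanishes at ξ = 5/4, a square-root branch point, modulus 5/4.
The radius of convergence is the smallest modulus among the singular points: 1.

The radius of convergence is 1.


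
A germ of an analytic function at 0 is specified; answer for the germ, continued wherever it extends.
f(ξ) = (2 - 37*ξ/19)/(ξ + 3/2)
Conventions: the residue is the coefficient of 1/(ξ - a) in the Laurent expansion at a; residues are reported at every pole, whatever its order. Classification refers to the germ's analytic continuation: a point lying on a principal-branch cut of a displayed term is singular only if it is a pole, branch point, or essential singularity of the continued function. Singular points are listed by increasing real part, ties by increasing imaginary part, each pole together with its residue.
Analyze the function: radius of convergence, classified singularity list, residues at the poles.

Denominator factor (ξ + 3/2): pole of order 1 at -3/2, modulus 3/2.
The radius of convergence is the smallest modulus among the singular points: 3/2.
At the order-1 pole -3/2 set g(ξ) = (ξ - (-3/2))*f(ξ) = 2 - 37*ξ/19.
Simple pole: residue = g(a) at a = -3/2, which is 187/38.

Radius of convergence at 0: 3/2.
At -3/2: a pole of order 1; residue 187/38.
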